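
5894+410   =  6304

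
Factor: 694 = 2^1*347^1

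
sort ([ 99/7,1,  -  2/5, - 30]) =[ - 30, - 2/5,1,99/7] 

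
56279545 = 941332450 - 885052905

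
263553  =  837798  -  574245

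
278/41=278/41=6.78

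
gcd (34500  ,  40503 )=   69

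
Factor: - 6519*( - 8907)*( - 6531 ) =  - 3^3*7^1*41^1*53^1 * 311^1*2969^1 = - 379220771223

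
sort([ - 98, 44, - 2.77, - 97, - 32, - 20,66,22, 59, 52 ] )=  [ - 98, - 97,  -  32, - 20, - 2.77,22,44,52 , 59,66 ] 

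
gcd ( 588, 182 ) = 14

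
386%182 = 22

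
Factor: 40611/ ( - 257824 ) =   -  2^(-5)*3^1*7^ ( - 1 )*1151^( - 1)* 13537^1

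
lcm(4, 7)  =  28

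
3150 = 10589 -7439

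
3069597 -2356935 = 712662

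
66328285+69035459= 135363744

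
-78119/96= - 814 + 25/96= - 813.74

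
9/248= 9/248= 0.04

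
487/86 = 487/86 = 5.66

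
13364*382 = 5105048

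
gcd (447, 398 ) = 1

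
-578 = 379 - 957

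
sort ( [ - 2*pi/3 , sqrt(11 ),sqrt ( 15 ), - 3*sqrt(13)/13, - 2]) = [ - 2*pi/3 , - 2,-3*sqrt( 13 )/13,sqrt(11), sqrt( 15)]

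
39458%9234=2522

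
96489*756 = 72945684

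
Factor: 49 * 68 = 3332 = 2^2 * 7^2*17^1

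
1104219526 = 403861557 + 700357969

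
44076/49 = 44076/49 = 899.51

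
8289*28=232092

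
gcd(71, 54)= 1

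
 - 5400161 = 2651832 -8051993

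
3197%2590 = 607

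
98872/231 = 428 + 4/231 =428.02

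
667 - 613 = 54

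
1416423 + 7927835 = 9344258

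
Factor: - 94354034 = -2^1*97^1*139^1*3499^1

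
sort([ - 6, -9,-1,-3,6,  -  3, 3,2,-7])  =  [- 9, - 7, - 6,-3, - 3, - 1,2,3,6] 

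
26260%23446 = 2814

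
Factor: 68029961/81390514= 2^(-1) *23^ ( - 1 )*271^( - 1)*6529^(-1)*68029961^1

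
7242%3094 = 1054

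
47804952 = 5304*9013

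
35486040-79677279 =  - 44191239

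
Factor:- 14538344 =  - 2^3*19^1* 101^1*947^1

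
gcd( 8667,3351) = 3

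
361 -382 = -21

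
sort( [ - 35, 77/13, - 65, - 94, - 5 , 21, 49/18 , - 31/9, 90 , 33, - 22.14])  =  [ - 94, - 65, - 35, - 22.14,  -  5, - 31/9,49/18,  77/13,21,33,90 ] 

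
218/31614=109/15807=0.01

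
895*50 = 44750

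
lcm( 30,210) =210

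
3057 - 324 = 2733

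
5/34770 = 1/6954 = 0.00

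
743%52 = 15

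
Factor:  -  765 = - 3^2* 5^1 * 17^1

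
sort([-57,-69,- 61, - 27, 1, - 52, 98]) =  [-69, - 61,  -  57,  -  52, - 27, 1,98]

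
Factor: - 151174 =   -  2^1*131^1*577^1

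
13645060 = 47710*286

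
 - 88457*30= -2653710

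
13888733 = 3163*4391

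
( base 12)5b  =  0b1000111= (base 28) 2F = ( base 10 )71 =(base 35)21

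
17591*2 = 35182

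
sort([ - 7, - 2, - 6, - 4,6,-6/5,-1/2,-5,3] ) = [ - 7, - 6, - 5,-4, - 2, - 6/5,-1/2,  3,6]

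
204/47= 204/47 = 4.34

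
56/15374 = 28/7687 = 0.00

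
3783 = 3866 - 83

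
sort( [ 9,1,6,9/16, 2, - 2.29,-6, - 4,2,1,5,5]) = [  -  6,-4, - 2.29,  9/16, 1, 1, 2,2, 5, 5,6,9]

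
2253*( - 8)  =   - 18024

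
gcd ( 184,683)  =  1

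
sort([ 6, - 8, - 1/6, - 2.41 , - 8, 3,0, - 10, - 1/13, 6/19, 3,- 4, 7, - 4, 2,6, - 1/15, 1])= [ -10, - 8, - 8,-4,- 4, - 2.41 ,-1/6,- 1/13, - 1/15,0,6/19, 1,  2, 3, 3, 6, 6, 7]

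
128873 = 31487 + 97386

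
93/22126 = 93/22126 = 0.00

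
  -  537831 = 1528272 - 2066103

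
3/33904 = 3/33904=0.00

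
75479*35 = 2641765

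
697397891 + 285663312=983061203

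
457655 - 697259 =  - 239604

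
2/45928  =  1/22964  =  0.00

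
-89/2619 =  - 89/2619 = -0.03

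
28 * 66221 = 1854188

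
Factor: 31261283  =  17^1*577^1*3187^1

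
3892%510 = 322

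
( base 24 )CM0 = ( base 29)8OG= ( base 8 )16420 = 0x1d10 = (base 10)7440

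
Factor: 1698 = 2^1* 3^1 * 283^1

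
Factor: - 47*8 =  - 2^3*47^1 = - 376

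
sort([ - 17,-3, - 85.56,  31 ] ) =[ - 85.56,  -  17, - 3,  31 ]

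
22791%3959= 2996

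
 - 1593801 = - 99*16099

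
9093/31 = 9093/31  =  293.32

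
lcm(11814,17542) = 578886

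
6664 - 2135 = 4529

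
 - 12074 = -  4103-7971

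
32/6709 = 32/6709= 0.00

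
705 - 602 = 103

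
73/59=73/59 = 1.24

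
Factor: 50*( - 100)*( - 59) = 2^3*5^4*59^1 = 295000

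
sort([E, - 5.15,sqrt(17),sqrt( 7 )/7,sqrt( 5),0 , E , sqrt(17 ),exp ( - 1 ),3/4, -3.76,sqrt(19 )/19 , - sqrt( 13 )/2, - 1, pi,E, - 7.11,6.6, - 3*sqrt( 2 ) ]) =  [ - 7.11 ,-5.15, - 3* sqrt(2), - 3.76,-sqrt(13) /2,-1, 0,sqrt(19)/19,exp( - 1), sqrt( 7 ) /7,3/4, sqrt(5),E,E,E,pi , sqrt (17 ), sqrt(17 ),6.6 ]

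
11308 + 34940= 46248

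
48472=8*6059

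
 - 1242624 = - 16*77664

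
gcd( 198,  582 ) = 6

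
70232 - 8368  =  61864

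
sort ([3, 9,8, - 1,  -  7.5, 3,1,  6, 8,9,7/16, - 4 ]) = [ - 7.5,  -  4, - 1,7/16 , 1,3,3, 6,8, 8,9,  9] 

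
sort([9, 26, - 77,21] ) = [ - 77,9, 21,26 ] 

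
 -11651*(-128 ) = 1491328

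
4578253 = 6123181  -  1544928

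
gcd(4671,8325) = 9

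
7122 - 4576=2546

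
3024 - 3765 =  - 741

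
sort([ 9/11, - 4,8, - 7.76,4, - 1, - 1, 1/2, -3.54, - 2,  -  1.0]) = [- 7.76, - 4, - 3.54, -2,-1, - 1, - 1.0 , 1/2, 9/11,4,8 ] 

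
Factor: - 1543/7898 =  - 2^(  -  1)*11^(  -  1)*359^(-1)*1543^1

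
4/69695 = 4/69695 = 0.00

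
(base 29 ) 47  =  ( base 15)83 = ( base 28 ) 4b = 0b1111011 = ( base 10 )123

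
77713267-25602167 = 52111100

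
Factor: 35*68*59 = 2^2*5^1*7^1*17^1*59^1 = 140420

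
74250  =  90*825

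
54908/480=114 + 47/120 = 114.39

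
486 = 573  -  87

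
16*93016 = 1488256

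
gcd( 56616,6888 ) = 168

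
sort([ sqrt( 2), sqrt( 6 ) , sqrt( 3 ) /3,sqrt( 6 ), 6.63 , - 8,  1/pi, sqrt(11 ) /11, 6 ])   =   [ - 8, sqrt( 11 ) /11, 1/pi,sqrt (3 ) /3,sqrt( 2 ), sqrt (6),sqrt (6 ), 6, 6.63 ]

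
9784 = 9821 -37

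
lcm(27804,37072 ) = 111216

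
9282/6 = 1547 = 1547.00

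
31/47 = 31/47 = 0.66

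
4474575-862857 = 3611718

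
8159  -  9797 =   -  1638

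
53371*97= 5176987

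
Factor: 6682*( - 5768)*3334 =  -2^5*7^1*13^1*103^1*257^1*1667^1 = - 128498281184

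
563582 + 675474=1239056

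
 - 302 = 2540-2842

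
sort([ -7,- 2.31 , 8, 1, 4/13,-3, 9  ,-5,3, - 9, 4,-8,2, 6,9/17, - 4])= [ - 9, - 8, - 7,-5,-4 ,-3 , - 2.31,  4/13,  9/17,1, 2,3, 4,  6, 8, 9]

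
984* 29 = 28536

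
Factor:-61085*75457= -4609290845= - 5^1 * 19^1 * 61^1*643^1*1237^1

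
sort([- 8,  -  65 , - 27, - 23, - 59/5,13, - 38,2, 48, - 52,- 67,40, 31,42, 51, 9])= [ - 67, - 65, - 52,-38, - 27, - 23, - 59/5, - 8, 2,  9, 13, 31, 40, 42, 48,51]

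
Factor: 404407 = 283^1*1429^1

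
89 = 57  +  32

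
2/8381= 2/8381 = 0.00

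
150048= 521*288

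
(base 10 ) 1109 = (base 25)1J9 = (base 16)455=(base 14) 593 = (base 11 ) 919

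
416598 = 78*5341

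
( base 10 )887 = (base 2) 1101110111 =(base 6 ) 4035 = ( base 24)1cn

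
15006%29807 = 15006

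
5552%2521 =510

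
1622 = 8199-6577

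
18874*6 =113244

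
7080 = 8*885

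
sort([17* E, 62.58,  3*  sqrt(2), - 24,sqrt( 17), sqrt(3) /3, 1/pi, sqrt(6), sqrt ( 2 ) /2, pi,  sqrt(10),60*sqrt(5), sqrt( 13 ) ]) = [ - 24 , 1/pi,  sqrt(3 )/3,  sqrt(2 ) /2, sqrt ( 6),pi,sqrt(10),sqrt(13), sqrt(17), 3*sqrt( 2),17*E,62.58, 60*sqrt( 5) ]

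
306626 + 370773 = 677399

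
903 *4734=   4274802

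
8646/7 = 1235 + 1/7 =1235.14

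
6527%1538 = 375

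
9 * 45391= 408519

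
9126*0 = 0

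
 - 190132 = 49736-239868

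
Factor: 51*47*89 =213333 = 3^1 * 17^1*47^1*89^1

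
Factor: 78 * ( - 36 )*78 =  - 2^4*3^4*13^2= - 219024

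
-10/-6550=1/655 = 0.00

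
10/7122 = 5/3561= 0.00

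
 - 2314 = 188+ - 2502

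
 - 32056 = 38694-70750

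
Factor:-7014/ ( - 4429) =2^1*3^1*7^1*43^(  -  1)* 103^( - 1) * 167^1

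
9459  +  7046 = 16505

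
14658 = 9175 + 5483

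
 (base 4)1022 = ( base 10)74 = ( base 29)2g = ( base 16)4a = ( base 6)202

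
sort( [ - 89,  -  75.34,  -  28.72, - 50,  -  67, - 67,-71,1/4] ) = [ - 89, - 75.34  , - 71 , - 67,  -  67,- 50, - 28.72,1/4] 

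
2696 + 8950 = 11646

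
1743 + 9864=11607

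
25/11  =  2 + 3/11 = 2.27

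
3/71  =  3/71=   0.04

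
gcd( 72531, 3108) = 3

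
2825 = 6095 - 3270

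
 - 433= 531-964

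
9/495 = 1/55 = 0.02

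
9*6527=58743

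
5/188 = 5/188 = 0.03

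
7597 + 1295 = 8892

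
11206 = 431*26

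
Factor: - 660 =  - 2^2 * 3^1*5^1*11^1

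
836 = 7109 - 6273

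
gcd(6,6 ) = 6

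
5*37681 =188405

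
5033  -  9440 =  - 4407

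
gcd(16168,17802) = 86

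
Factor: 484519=7^1*19^1 * 3643^1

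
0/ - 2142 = 0/1 = - 0.00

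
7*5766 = 40362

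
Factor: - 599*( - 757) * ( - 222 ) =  - 100664346 = -2^1*3^1 * 37^1*599^1 * 757^1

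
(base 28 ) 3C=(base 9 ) 116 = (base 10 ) 96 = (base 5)341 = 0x60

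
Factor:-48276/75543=-2^2*3^3*13^(-2) = -  108/169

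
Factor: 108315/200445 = 3^1*7^( - 1 )*23^(  -  1)*29^1 = 87/161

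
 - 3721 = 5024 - 8745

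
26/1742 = 1/67 = 0.01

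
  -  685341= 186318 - 871659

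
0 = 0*18091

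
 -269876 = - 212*1273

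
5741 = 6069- 328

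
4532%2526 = 2006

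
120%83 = 37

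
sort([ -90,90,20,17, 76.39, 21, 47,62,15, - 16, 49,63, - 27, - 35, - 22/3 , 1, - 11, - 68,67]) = [ - 90, - 68, - 35,-27, - 16, - 11, - 22/3,1,15, 17, 20,21,47,49,62,63,67,76.39  ,  90 ]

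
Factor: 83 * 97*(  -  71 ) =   -  71^1*83^1 * 97^1 = - 571621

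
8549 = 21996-13447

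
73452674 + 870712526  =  944165200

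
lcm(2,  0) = 0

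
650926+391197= 1042123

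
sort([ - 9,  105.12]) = [ - 9,105.12 ]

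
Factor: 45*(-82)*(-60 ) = 221400 = 2^3*3^3*5^2 *41^1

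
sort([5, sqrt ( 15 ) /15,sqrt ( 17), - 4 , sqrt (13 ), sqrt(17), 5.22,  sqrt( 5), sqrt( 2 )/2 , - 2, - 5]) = [ - 5, - 4,  -  2, sqrt( 15 ) /15, sqrt( 2 )/2, sqrt( 5 ) , sqrt( 13 ),sqrt( 17), sqrt( 17 ), 5, 5.22 ]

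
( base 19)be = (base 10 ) 223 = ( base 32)6V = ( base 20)b3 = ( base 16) df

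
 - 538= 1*( - 538 )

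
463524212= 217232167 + 246292045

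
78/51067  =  78/51067  =  0.00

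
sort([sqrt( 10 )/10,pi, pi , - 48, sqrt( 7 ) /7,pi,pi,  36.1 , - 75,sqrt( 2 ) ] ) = [ -75, - 48,sqrt( 10) /10, sqrt( 7 ) /7, sqrt( 2 ),  pi,pi,pi , pi, 36.1]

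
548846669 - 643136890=  -  94290221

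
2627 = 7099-4472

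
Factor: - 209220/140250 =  - 634/425 =- 2^1*5^ ( - 2)*17^( - 1)*317^1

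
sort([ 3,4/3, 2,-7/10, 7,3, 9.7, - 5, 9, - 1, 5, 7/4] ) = [-5,-1, - 7/10, 4/3, 7/4,2,3,3,  5,7,9,9.7] 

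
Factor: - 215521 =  - 215521^1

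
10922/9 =1213 + 5/9 = 1213.56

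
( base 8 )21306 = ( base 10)8902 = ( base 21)K3J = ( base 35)79C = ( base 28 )B9Q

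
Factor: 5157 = 3^3 * 191^1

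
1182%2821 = 1182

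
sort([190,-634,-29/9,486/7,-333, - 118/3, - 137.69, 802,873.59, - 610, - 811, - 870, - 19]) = [  -  870, - 811, - 634,- 610,-333, - 137.69, - 118/3,-19, - 29/9,486/7, 190, 802,873.59] 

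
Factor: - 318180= -2^2*3^1*5^1* 5303^1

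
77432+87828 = 165260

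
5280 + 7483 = 12763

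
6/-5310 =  - 1/885 = - 0.00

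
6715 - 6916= -201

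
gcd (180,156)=12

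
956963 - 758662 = 198301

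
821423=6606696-5785273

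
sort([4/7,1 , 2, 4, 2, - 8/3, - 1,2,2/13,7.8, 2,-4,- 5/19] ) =[ - 4, - 8/3, - 1, - 5/19,2/13,4/7, 1, 2,2,2,2,4 , 7.8]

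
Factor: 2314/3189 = 2^1 * 3^( - 1)*13^1*89^1 * 1063^(-1 ) 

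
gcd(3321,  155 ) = 1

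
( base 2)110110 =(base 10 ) 54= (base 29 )1P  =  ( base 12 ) 46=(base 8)66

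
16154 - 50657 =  - 34503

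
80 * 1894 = 151520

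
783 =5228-4445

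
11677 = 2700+8977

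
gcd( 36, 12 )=12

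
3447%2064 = 1383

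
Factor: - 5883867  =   - 3^3*11^2* 1801^1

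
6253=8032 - 1779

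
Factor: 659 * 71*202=2^1 *71^1*101^1 * 659^1=9451378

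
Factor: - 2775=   -  3^1*5^2*37^1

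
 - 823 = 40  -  863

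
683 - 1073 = -390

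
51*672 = 34272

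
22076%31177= 22076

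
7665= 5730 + 1935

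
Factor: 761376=2^5 * 3^1*7^1*11^1*103^1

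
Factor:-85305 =- 3^1*5^1*  11^2*47^1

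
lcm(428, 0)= 0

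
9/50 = 9/50 = 0.18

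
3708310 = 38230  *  97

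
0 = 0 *473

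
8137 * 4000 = 32548000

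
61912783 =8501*7283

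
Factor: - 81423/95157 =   -  83/97 = - 83^1*97^( - 1)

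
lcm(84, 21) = 84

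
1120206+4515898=5636104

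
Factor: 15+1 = 16 = 2^4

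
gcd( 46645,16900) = 5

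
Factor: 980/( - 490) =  - 2^1   =  - 2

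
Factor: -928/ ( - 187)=2^5*11^( -1) * 17^(-1)*29^1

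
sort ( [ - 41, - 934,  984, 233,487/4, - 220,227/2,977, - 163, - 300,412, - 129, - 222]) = [ - 934, - 300, - 222,-220, - 163,- 129, - 41,227/2, 487/4, 233 , 412, 977,  984 ] 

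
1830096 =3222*568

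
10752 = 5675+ 5077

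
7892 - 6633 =1259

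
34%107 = 34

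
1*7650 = 7650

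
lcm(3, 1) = 3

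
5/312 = 5/312 = 0.02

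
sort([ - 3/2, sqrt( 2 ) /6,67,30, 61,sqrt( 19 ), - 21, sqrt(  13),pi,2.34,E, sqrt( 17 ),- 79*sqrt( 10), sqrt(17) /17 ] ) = [ - 79*sqrt( 10), - 21, - 3/2, sqrt( 2 )/6, sqrt(17 )/17,2.34,E,pi , sqrt(13),sqrt( 17 ),sqrt(19),30, 61,67] 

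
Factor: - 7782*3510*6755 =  -184511609100 = -2^2*3^4*5^2*7^1*13^1*193^1 * 1297^1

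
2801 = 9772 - 6971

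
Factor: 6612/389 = 2^2*3^1*19^1 * 29^1*389^(-1)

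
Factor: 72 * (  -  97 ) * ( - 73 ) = 509832 = 2^3 * 3^2 * 73^1 * 97^1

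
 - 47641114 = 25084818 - 72725932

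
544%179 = 7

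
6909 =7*987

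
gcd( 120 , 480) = 120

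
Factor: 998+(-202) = 2^2*199^1  =  796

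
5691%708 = 27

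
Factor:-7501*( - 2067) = 3^1 * 13^2*53^1*577^1 =15504567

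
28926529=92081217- 63154688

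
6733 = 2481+4252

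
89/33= 89/33 = 2.70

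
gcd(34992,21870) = 4374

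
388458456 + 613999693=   1002458149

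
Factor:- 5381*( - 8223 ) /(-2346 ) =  - 14749321/782 = - 2^( - 1 )*17^(  -  1)*23^(-1) * 2741^1 * 5381^1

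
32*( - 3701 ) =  - 118432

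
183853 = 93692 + 90161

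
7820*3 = 23460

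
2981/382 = 2981/382 = 7.80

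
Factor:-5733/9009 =- 7/11 =- 7^1*11^( - 1 ) 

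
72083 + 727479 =799562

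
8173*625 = 5108125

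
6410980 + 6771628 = 13182608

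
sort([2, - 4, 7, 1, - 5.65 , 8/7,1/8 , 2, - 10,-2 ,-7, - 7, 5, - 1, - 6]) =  [-10, - 7, - 7, - 6,-5.65,  -  4, - 2, - 1,1/8,1, 8/7,2,  2,5, 7 ]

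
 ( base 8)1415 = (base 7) 2164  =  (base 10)781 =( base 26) 141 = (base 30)q1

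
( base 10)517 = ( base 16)205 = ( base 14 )28D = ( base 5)4032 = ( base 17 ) 1d7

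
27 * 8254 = 222858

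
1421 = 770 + 651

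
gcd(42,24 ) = 6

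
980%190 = 30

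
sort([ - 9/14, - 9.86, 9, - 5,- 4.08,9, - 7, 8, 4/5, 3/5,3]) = [ - 9.86,-7,-5, - 4.08 , - 9/14, 3/5,4/5,3,8, 9,9] 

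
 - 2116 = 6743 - 8859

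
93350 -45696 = 47654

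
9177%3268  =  2641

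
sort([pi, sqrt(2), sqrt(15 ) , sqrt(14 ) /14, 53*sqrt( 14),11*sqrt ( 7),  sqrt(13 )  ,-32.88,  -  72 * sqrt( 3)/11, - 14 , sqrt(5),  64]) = [-32.88,  -  14, - 72 *sqrt(3) /11,sqrt(14)/14 , sqrt(2 ),sqrt( 5 ), pi, sqrt(13 ), sqrt(15),11*sqrt( 7 ), 64, 53*sqrt( 14 )]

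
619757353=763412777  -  143655424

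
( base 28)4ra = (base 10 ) 3902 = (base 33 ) 3J8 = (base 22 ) 818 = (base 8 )7476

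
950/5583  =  950/5583 = 0.17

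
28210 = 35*806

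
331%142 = 47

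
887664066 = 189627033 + 698037033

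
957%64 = 61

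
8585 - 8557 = 28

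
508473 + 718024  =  1226497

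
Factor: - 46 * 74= - 3404 = - 2^2*23^1*37^1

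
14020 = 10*1402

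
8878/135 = 8878/135  =  65.76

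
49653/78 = 636 + 15/26 =636.58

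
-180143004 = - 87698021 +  - 92444983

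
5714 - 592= 5122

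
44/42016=11/10504 =0.00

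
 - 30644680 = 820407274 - 851051954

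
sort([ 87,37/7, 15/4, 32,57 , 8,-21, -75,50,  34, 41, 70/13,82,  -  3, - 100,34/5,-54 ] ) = [-100,- 75, - 54,  -  21,-3,15/4,37/7,70/13,34/5,8,32, 34,41,50, 57,82,87] 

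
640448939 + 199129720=839578659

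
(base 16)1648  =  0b1011001001000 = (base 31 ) 5T0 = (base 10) 5704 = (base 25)934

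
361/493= 361/493=0.73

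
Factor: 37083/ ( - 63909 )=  - 3^(-4) *47^1 = - 47/81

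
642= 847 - 205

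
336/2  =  168 = 168.00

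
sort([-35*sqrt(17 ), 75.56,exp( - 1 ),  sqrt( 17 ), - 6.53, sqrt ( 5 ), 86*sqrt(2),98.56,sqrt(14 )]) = [-35 * sqrt(17 ) , - 6.53, exp ( - 1), sqrt( 5 ),  sqrt(14 ), sqrt(17 ),75.56,98.56, 86*sqrt( 2) ] 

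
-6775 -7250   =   -14025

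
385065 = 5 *77013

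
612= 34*18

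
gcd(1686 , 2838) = 6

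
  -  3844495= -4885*787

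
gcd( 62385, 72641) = 1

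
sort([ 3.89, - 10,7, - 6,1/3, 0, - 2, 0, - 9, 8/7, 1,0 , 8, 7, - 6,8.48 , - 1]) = [ - 10 ,-9, - 6, - 6, -2, - 1, 0, 0, 0,1/3, 1,8/7,3.89, 7,7,8, 8.48] 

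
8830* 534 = 4715220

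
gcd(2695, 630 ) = 35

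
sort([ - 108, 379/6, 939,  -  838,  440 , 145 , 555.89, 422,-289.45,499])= [ - 838,-289.45, - 108, 379/6,145 , 422, 440,499, 555.89, 939]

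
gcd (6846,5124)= 42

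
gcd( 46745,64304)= 1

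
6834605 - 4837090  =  1997515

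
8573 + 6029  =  14602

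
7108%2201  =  505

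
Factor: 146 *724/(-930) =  - 52852/465  =  - 2^2*3^( - 1)  *5^( - 1 )*31^(  -  1 )*73^1*181^1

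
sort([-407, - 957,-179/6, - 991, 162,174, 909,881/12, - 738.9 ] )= [  -  991 ,- 957, - 738.9, - 407, - 179/6,881/12, 162, 174, 909] 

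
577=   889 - 312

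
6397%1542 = 229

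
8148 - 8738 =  - 590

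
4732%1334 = 730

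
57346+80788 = 138134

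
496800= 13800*36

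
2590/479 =5+195/479 = 5.41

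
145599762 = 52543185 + 93056577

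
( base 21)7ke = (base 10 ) 3521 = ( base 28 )4dl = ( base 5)103041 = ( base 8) 6701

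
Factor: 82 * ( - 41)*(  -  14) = 47068=2^2 * 7^1*41^2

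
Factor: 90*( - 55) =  - 4950 = - 2^1*3^2*5^2 *11^1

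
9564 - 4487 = 5077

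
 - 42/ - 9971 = 42/9971 =0.00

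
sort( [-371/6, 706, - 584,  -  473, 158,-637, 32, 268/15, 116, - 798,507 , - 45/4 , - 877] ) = [  -  877, - 798,-637,  -  584,-473, - 371/6, - 45/4,268/15,32 , 116,158,507,  706]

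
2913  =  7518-4605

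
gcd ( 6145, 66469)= 1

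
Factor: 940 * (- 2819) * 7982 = - 2^3 *5^1*13^1*47^1*307^1*2819^1 = -21151182520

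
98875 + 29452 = 128327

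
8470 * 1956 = 16567320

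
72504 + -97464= - 24960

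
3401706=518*6567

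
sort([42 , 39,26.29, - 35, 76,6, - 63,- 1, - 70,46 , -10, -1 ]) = [ - 70, - 63,  -  35 , - 10, - 1,-1 , 6,26.29,39,42,  46,76 ] 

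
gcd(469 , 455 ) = 7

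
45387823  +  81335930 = 126723753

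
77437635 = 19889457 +57548178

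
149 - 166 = - 17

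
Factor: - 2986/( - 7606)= 1493/3803 = 1493^1*3803^( - 1)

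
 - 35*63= -2205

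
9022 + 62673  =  71695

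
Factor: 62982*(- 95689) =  - 2^1*3^2*11^1*3499^1*8699^1=- 6026684598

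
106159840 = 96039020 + 10120820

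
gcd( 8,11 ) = 1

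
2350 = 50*47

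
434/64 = 6  +  25/32 = 6.78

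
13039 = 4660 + 8379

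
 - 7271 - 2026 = - 9297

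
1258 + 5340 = 6598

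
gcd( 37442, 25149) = 1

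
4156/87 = 47 + 67/87 = 47.77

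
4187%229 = 65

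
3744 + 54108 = 57852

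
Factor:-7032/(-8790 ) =4/5 = 2^2*5^( - 1 )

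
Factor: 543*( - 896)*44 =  - 2^9*3^1 * 7^1*11^1*181^1 = -  21407232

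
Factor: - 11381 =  - 19^1*599^1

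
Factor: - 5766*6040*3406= - 2^5*3^1*5^1*13^1*31^2*131^1*151^1 = -118619535840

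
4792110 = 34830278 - 30038168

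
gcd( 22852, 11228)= 4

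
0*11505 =0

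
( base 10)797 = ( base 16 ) 31d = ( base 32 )ot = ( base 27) 12e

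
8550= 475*18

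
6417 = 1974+4443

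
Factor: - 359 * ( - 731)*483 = 3^1*7^1*17^1 * 23^1 * 43^1 * 359^1 = 126753207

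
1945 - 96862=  - 94917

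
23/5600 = 23/5600= 0.00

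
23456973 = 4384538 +19072435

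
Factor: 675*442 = 2^1*3^3*5^2*13^1*17^1 = 298350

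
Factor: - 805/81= - 3^( - 4 )*5^1 * 7^1*23^1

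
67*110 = 7370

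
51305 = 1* 51305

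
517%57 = 4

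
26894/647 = 41+367/647 = 41.57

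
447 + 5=452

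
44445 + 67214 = 111659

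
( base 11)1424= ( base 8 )3461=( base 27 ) 2E5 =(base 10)1841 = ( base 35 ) 1hl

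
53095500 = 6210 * 8550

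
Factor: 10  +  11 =21 = 3^1*7^1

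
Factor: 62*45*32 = 2^6 * 3^2*5^1 *31^1 = 89280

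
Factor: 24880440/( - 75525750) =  -2^2*3^( -2)*5^( - 2)*13^1 * 41^1 * 67^( - 1) * 167^( - 1) * 389^1 =-829348/2517525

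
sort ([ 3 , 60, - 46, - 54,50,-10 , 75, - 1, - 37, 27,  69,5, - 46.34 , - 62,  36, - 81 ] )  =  [ - 81, - 62,-54,- 46.34, - 46,- 37, - 10, - 1, 3,5, 27,36,50, 60 , 69, 75 ] 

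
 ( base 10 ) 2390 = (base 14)C2A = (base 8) 4526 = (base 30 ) 2JK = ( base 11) 1883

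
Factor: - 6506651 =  - 53^1*293^1*419^1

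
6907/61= 113+14/61 = 113.23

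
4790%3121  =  1669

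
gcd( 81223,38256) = 1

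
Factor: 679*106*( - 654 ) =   -  2^2*3^1*7^1*53^1 *97^1*109^1 =-  47070996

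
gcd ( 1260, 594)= 18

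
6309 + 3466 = 9775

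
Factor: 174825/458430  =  2^(  -  1 ) * 3^2*5^1*59^( - 1 ) = 45/118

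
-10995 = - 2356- 8639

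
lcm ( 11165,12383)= 681065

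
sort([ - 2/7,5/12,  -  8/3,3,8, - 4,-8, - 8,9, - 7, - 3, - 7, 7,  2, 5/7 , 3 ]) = [-8, -8,  -  7,- 7,- 4, - 3, - 8/3,-2/7, 5/12,5/7, 2,3, 3,7, 8,9 ] 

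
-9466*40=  - 378640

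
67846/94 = 721 + 36/47 = 721.77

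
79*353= 27887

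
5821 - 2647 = 3174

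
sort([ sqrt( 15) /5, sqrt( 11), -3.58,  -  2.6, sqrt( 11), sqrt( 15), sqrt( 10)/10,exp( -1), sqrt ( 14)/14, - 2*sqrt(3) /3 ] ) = [ - 3.58, - 2.6, - 2*sqrt ( 3)/3, sqrt(14 ) /14, sqrt(10 )/10, exp(-1) , sqrt( 15)/5, sqrt(11) , sqrt ( 11 ), sqrt (15) ] 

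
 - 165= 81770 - 81935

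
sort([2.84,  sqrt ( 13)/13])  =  [sqrt(13)/13,2.84 ] 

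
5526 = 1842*3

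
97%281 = 97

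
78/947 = 78/947 = 0.08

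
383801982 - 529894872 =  -146092890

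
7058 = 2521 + 4537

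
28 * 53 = 1484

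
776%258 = 2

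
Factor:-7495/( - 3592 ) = 2^( - 3 )*5^1*449^( - 1 ) * 1499^1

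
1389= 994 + 395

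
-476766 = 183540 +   -  660306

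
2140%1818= 322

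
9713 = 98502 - 88789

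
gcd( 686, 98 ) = 98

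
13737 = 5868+7869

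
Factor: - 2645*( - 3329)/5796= 382835/252 = 2^(-2)*3^(-2 )*5^1*7^(  -  1) *23^1*3329^1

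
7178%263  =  77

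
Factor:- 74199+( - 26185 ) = - 100384 = - 2^5*3137^1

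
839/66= 12 + 47/66 = 12.71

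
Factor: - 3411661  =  -11^1*193^1 * 1607^1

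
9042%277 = 178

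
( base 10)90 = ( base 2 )1011010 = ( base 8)132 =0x5a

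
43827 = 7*6261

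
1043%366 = 311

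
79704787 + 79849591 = 159554378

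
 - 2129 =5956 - 8085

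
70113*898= 62961474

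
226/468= 113/234 = 0.48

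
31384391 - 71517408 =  - 40133017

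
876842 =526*1667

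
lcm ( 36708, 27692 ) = 1578444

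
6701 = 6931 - 230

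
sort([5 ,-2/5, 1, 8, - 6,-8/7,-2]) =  [ - 6,  -  2,- 8/7,-2/5, 1, 5, 8]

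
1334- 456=878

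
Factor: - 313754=-2^1 *7^1*73^1*307^1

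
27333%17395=9938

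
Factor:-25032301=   -  7^1*3576043^1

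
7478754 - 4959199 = 2519555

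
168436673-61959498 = 106477175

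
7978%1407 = 943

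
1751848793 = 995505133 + 756343660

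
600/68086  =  300/34043 = 0.01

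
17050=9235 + 7815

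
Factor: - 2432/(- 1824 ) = 2^2*3^(-1 ) = 4/3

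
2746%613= 294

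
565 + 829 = 1394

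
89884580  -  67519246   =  22365334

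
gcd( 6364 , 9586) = 2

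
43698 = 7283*6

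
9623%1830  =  473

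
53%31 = 22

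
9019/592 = 9019/592 = 15.23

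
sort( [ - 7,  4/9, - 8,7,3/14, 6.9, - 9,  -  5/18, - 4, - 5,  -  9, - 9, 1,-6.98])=[-9 , - 9, - 9 , - 8, - 7, - 6.98, - 5, - 4, - 5/18, 3/14, 4/9, 1, 6.9,  7 ]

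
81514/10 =40757/5 = 8151.40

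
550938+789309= 1340247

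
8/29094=4/14547 = 0.00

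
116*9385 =1088660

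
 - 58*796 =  - 46168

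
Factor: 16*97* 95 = 2^4*5^1 * 19^1*97^1  =  147440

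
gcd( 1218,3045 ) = 609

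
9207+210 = 9417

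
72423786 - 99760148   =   - 27336362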